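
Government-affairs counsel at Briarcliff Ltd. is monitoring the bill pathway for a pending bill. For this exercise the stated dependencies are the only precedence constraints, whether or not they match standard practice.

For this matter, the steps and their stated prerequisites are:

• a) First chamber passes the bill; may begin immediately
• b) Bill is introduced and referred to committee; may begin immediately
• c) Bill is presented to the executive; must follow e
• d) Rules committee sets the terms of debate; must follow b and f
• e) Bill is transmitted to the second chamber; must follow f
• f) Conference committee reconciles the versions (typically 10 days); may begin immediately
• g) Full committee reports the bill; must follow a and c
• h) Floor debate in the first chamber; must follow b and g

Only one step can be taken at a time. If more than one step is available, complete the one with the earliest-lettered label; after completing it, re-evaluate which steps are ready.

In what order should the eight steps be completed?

a b f d e c g h

a, b and f have no prerequisites; a has the earlier label, so a is first.
Now b and f have their prerequisites met. b has the earlier label, so b next.
f is the only step now ready → f.
d and e are both available; d has the earlier label → d.
e needed f, now all done → e.
c needed e, now all done → c.
g is the only step now ready → g.
That leaves h as the only ready step → h.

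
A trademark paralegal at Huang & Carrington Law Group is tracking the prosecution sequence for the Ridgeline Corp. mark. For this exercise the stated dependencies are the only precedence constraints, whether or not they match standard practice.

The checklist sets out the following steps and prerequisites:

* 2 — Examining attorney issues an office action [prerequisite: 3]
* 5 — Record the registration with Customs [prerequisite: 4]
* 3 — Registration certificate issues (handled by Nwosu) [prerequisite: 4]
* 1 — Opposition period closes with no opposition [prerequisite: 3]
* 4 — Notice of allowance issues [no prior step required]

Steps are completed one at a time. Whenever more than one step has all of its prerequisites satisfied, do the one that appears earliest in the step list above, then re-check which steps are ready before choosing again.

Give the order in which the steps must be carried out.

4 → 5 → 3 → 2 → 1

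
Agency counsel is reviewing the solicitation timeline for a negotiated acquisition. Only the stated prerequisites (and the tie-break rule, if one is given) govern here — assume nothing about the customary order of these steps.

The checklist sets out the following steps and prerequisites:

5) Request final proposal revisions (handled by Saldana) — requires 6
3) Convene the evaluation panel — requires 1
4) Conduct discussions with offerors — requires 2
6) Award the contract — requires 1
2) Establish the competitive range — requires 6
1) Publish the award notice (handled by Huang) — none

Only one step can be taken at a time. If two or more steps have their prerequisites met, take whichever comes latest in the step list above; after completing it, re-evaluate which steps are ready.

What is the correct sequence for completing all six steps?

1, 6, 2, 4, 3, 5

1 has no prerequisites → 1 first.
6 and 3 are both available; 6 is listed later → 6.
2, 3 and 5 are all available; 2 is listed later → 2.
4 now also ready, so the ready set is {4, 3, 5}; 4 is listed later → 4.
Now 3 and 5 have their prerequisites met. 3 is listed later, so 3 next.
5 needed 6, now all done → 5.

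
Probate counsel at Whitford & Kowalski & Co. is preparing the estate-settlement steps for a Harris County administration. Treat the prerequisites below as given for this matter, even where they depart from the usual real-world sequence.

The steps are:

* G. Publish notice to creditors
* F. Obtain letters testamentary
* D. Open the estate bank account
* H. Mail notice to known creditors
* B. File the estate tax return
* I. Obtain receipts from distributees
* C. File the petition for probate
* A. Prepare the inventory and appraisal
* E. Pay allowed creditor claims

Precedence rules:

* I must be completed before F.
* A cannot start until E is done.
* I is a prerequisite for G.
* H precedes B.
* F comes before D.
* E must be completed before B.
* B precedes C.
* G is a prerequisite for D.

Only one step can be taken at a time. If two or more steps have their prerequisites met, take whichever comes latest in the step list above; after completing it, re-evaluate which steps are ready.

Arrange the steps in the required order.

Nothing is required for E, I and H. E is listed later → E first.
Ready: A, I and H. A is listed later → A.
Ready: I and H. I is listed later → I.
Ready: H, F and G. H is listed later → H.
Now B, F and G have their prerequisites met. B is listed later, so B next.
C now also ready, so the ready set is {C, F, G}; C is listed later → C.
F and G are both available; F is listed later → F.
G needed I, now all done → G.
Next only D has its prerequisites met → D.

E → A → I → H → B → C → F → G → D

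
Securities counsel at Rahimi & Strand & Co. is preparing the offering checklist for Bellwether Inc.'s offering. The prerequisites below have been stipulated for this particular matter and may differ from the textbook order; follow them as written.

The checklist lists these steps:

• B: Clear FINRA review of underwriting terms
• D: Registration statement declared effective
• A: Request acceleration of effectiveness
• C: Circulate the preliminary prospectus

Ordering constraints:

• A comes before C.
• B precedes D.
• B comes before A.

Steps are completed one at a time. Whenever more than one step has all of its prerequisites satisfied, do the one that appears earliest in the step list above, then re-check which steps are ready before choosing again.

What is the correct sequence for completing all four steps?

B D A C

Only B has no prerequisites, so it is first.
Ready: D and A. D is listed earlier → D.
A needed B, now all done → A.
C needed A, now all done → C.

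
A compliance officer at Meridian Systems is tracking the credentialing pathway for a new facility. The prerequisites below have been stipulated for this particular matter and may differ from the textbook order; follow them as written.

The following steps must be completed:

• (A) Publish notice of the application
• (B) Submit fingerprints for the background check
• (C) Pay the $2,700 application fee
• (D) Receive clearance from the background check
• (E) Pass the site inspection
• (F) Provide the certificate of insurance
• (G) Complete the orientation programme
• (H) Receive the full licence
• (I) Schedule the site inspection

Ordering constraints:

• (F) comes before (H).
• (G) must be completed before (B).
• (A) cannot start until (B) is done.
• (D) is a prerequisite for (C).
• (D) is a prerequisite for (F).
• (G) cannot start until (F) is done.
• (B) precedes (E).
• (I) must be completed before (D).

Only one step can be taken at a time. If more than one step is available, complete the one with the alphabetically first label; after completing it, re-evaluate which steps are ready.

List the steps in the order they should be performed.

(I) is the only step with nothing outstanding, so it goes first.
Next only (D) has its prerequisites met → (D).
(C) and (F) are both available; (C) has the earlier label → (C).
That leaves (F) as the only ready step → (F).
(G) and (H) are both available; (G) has the earlier label → (G).
(B) and (H) are both available; (B) has the earlier label → (B).
Now (A), (E) and (H) have their prerequisites met. (A) has the earlier label, so (A) next.
Ready: (E) and (H). (E) has the earlier label → (E).
(H) needed (F), now all done → (H).

(I) (D) (C) (F) (G) (B) (A) (E) (H)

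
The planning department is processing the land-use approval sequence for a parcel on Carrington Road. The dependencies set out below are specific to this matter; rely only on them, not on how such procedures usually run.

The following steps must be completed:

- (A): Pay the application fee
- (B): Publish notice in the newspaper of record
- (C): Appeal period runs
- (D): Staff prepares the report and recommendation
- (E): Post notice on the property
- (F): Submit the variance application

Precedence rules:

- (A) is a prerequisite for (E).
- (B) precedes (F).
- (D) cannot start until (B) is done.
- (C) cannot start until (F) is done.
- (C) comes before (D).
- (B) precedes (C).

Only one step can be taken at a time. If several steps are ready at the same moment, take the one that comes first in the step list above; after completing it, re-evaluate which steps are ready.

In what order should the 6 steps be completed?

(A) and (B) have no prerequisites; (A) is listed earlier, so (A) is first.
(E) now also ready, so the ready set is {(B), (E)}; (B) is listed earlier → (B).
Ready: (E) and (F). (E) is listed earlier → (E).
That leaves (F) as the only ready step → (F).
(C) is the only step now ready → (C).
(D) needed (B) and (C), now all done → (D).

(A), (B), (E), (F), (C), (D)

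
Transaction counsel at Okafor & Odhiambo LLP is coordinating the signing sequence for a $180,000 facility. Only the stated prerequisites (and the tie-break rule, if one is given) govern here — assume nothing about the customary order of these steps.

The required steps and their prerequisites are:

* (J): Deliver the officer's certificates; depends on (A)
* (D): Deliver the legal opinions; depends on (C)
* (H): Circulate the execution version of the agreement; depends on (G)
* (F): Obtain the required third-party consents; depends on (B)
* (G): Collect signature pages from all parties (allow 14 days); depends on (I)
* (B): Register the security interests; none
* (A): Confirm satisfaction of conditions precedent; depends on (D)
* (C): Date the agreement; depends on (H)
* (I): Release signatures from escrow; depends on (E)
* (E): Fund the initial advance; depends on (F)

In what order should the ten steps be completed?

Only (B) has no prerequisites, so it is first.
(F) is the only step now ready → (F).
(E) is the only step now ready → (E).
(I) is the only step now ready → (I).
(G) needed (I), now all done → (G).
(H) needed (G), now all done → (H).
(C) is the only step now ready → (C).
(D) needed (C), now all done → (D).
Next only (A) has its prerequisites met → (A).
(J) needed (A), now all done → (J).

(B), (F), (E), (I), (G), (H), (C), (D), (A), (J)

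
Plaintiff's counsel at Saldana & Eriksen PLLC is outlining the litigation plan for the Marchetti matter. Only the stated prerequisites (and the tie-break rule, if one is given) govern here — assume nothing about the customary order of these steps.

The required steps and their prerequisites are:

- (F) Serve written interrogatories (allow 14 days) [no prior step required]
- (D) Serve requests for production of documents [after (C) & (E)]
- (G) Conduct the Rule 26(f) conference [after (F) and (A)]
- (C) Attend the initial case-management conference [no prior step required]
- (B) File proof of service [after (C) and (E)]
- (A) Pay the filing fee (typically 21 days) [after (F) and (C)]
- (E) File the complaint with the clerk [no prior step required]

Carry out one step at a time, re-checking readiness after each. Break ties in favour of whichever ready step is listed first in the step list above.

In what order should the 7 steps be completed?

(F) (C) (A) (G) (E) (D) (B)

(F), (C) and (E) have no prerequisites; (F) is listed earlier, so (F) is first.
Now (C) and (E) have their prerequisites met. (C) is listed earlier, so (C) next.
(A) now also ready, so the ready set is {(A), (E)}; (A) is listed earlier → (A).
(G) now also ready, so the ready set is {(G), (E)}; (G) is listed earlier → (G).
That leaves (E) as the only ready step → (E).
Ready: (D) and (B). (D) is listed earlier → (D).
(B) needed (C) and (E), now all done → (B).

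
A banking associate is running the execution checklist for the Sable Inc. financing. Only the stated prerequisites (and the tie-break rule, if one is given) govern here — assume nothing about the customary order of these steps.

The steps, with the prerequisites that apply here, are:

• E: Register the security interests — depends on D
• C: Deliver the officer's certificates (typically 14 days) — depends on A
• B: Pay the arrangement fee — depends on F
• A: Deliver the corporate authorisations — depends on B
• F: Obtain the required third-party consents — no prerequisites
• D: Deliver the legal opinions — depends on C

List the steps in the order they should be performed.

F has no prerequisites → F first.
B needed F, now all done → B.
A needed B, now all done → A.
Next only C has its prerequisites met → C.
D needed C, now all done → D.
E needed D, now all done → E.

F, B, A, C, D, E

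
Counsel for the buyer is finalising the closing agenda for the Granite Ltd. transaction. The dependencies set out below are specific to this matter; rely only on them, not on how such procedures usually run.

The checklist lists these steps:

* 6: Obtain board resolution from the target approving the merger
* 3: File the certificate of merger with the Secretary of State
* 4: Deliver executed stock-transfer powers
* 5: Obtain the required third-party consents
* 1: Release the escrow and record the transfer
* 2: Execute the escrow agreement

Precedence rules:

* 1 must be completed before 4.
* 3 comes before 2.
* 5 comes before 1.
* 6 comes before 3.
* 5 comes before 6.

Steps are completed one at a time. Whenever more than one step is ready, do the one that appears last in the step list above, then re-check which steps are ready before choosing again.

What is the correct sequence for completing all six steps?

5 has no prerequisites → 5 first.
Ready: 1 and 6. 1 is listed later → 1.
4 now also ready, so the ready set is {4, 6}; 4 is listed later → 4.
6 needed 5, now all done → 6.
3 needed 6, now all done → 3.
That leaves 2 as the only ready step → 2.

5, 1, 4, 6, 3, 2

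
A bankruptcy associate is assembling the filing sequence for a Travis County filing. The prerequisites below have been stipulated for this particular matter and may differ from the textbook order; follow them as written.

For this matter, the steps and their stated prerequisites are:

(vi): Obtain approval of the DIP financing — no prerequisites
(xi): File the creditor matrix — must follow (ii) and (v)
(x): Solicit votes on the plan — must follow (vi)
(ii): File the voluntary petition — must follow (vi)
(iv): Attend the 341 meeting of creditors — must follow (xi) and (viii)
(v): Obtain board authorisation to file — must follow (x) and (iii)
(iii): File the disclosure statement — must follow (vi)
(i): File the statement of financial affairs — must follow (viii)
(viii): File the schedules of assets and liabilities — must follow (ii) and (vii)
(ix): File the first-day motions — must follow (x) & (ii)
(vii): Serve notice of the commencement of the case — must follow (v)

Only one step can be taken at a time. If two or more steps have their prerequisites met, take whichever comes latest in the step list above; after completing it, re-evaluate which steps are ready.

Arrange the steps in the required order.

(vi), (iii), (ii), (x), (ix), (v), (vii), (viii), (i), (xi), (iv)

(vi) has no prerequisites → (vi) first.
Ready: (iii), (ii) and (x). (iii) is listed later → (iii).
(ii) and (x) are both available; (ii) is listed later → (ii).
Next only (x) has its prerequisites met → (x).
Now (ix) and (v) have their prerequisites met. (ix) is listed later, so (ix) next.
That leaves (v) as the only ready step → (v).
Now (vii) and (xi) have their prerequisites met. (vii) is listed later, so (vii) next.
Ready: (viii) and (xi). (viii) is listed later → (viii).
(i) and (xi) are both available; (i) is listed later → (i).
(xi) needed (v) and (ii), now all done → (xi).
(iv) is the only step now ready → (iv).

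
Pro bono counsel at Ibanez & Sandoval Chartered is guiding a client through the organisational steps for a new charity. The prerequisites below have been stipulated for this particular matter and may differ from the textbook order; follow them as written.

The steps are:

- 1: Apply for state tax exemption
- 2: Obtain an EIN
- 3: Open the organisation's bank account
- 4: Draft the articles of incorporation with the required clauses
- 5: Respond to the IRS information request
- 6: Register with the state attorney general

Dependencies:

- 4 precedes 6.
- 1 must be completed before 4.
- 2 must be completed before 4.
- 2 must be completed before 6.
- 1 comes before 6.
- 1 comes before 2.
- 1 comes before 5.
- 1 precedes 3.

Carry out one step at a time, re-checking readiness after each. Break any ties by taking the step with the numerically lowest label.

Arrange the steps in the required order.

1 has no prerequisites → 1 first.
2, 3 and 5 are all available; 2 has the earlier label → 2.
4 now also ready, so the ready set is {3, 4, 5}; 3 has the earlier label → 3.
4 and 5 are both available; 4 has the earlier label → 4.
Ready: 5 and 6. 5 has the earlier label → 5.
Next only 6 has its prerequisites met → 6.

1 → 2 → 3 → 4 → 5 → 6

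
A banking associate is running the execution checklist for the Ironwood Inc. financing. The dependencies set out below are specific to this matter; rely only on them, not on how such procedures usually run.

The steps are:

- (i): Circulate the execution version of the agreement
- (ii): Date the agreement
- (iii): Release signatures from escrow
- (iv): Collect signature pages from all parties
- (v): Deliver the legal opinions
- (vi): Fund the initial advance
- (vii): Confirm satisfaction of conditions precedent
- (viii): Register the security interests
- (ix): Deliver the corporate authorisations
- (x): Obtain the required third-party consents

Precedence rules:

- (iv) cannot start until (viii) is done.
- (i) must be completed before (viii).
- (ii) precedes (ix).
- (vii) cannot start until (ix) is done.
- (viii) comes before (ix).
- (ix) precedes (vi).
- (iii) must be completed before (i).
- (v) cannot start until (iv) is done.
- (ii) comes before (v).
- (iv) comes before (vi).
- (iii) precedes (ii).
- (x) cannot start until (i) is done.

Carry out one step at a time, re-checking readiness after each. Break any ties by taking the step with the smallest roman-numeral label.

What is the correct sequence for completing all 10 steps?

(iii) is the only step with nothing outstanding, so it goes first.
Now (i) and (ii) have their prerequisites met. (i) has the earlier label, so (i) next.
(ii), (viii) and (x) are all available; (ii) has the earlier label → (ii).
(viii) and (x) are both available; (viii) has the earlier label → (viii).
(iv), (ix) and (x) are all available; (iv) has the earlier label → (iv).
Now (v), (ix) and (x) have their prerequisites met. (v) has the earlier label, so (v) next.
(ix) and (x) are both available; (ix) has the earlier label → (ix).
Ready: (vi), (vii) and (x). (vi) has the earlier label → (vi).
Now (vii) and (x) have their prerequisites met. (vii) has the earlier label, so (vii) next.
Next only (x) has its prerequisites met → (x).

(iii), (i), (ii), (viii), (iv), (v), (ix), (vi), (vii), (x)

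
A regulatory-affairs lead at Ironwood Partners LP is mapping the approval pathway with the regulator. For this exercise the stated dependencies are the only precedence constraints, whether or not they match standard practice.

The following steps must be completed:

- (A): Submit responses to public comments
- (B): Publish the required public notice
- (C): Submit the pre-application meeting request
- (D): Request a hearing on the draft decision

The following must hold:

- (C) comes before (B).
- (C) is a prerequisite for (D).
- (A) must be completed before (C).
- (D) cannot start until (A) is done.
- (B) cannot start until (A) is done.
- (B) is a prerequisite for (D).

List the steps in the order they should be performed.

Only (A) has no prerequisites, so it is first.
(C) is the only step now ready → (C).
Next only (B) has its prerequisites met → (B).
(D) is the only step now ready → (D).

(A) → (C) → (B) → (D)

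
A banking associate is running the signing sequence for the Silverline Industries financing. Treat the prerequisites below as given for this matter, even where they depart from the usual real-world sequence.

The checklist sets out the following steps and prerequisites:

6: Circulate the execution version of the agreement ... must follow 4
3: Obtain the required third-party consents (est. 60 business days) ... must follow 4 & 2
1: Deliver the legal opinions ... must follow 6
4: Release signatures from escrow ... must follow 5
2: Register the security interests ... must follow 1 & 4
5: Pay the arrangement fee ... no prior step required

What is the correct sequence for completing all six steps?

5 is the only step with nothing outstanding, so it goes first.
4 needed 5, now all done → 4.
That leaves 6 as the only ready step → 6.
1 is the only step now ready → 1.
That leaves 2 as the only ready step → 2.
3 is the only step now ready → 3.

5, 4, 6, 1, 2, 3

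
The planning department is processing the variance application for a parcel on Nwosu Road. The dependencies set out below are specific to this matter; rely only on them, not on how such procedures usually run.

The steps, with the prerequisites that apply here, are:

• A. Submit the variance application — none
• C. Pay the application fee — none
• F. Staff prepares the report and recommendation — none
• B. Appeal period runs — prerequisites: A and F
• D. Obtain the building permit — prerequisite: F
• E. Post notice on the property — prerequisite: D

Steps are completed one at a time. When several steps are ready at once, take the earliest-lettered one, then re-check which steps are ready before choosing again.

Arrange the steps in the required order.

Nothing is required for A, C and F. A has the earlier label → A first.
Ready: C and F. C has the earlier label → C.
F is the only step now ready → F.
B and D are both available; B has the earlier label → B.
That leaves D as the only ready step → D.
E is the only step now ready → E.

A C F B D E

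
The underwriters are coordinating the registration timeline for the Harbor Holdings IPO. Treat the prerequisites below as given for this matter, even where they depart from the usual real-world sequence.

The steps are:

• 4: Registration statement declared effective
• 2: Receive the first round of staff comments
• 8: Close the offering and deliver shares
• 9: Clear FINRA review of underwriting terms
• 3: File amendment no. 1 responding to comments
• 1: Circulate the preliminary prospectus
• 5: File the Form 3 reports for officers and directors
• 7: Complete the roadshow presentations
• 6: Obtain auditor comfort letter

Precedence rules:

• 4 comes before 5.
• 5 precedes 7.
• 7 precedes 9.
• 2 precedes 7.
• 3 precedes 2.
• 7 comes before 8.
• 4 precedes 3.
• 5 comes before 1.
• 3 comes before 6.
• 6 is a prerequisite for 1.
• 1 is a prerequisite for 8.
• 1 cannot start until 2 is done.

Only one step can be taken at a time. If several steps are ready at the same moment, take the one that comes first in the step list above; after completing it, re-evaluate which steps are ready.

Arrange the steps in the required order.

4, 3, 2, 5, 7, 9, 6, 1, 8

4 has no prerequisites → 4 first.
Ready: 3 and 5. 3 is listed earlier → 3.
2, 5 and 6 are all available; 2 is listed earlier → 2.
Now 5 and 6 have their prerequisites met. 5 is listed earlier, so 5 next.
Ready: 7 and 6. 7 is listed earlier → 7.
9 now also ready, so the ready set is {9, 6}; 9 is listed earlier → 9.
6 is the only step now ready → 6.
That leaves 1 as the only ready step → 1.
8 needed 1 and 7, now all done → 8.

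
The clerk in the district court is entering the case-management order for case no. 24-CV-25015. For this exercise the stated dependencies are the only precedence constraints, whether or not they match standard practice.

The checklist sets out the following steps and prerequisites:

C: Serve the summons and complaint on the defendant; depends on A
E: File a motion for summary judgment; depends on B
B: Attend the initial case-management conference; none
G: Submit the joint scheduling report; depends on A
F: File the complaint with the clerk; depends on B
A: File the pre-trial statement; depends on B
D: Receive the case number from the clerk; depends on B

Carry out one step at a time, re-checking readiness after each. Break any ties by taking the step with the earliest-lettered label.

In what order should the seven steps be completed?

B, A, C, D, E, F, G

B has no prerequisites → B first.
Ready: A, D, E and F. A has the earlier label → A.
C and G now also ready, so the ready set is {C, D, E, F, G}; C has the earlier label → C.
Ready: D, E, F and G. D has the earlier label → D.
E, F and G are all available; E has the earlier label → E.
Ready: F and G. F has the earlier label → F.
Next only G has its prerequisites met → G.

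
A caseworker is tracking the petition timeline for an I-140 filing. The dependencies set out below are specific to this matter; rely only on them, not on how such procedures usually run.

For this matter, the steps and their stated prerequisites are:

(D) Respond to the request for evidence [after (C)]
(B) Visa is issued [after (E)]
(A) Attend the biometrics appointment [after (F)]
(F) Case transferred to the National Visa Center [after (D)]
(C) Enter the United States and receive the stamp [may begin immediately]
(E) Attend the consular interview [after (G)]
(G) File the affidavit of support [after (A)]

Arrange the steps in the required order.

(C), (D), (F), (A), (G), (E), (B)

Only (C) has no prerequisites, so it is first.
Next only (D) has its prerequisites met → (D).
That leaves (F) as the only ready step → (F).
(A) needed (F), now all done → (A).
(G) needed (A), now all done → (G).
(E) needed (G), now all done → (E).
(B) is the only step now ready → (B).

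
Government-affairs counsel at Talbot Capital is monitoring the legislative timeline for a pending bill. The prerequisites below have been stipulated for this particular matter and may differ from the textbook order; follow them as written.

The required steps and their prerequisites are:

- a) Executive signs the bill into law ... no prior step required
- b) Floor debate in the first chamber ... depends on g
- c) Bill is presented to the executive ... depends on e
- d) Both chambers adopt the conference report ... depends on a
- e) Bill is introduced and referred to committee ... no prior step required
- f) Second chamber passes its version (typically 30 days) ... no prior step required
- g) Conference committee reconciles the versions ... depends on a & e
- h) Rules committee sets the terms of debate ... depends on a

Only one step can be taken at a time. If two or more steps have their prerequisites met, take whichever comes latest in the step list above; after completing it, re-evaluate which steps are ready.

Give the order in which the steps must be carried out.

f, e, c, a, h, g, d, b

f, e and a have no prerequisites; f is listed later, so f is first.
e and a are both available; e is listed later → e.
Now c and a have their prerequisites met. c is listed later, so c next.
a is the only step now ready → a.
h, g and d are all available; h is listed later → h.
Ready: g and d. g is listed later → g.
Now d and b have their prerequisites met. d is listed later, so d next.
Next only b has its prerequisites met → b.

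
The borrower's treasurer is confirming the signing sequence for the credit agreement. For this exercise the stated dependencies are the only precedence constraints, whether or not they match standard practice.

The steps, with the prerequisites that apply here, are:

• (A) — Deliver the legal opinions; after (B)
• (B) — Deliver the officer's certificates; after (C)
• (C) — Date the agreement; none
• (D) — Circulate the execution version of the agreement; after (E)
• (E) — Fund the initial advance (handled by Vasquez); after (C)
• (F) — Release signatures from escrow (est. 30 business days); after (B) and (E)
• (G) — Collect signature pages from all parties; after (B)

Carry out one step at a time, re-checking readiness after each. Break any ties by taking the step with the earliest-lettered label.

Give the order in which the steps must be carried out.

(C), (B), (A), (E), (D), (F), (G)

(C) has no prerequisites → (C) first.
(B) and (E) are both available; (B) has the earlier label → (B).
(A) and (G) now also ready, so the ready set is {(A), (E), (G)}; (A) has the earlier label → (A).
Ready: (E) and (G). (E) has the earlier label → (E).
(D) and (F) now also ready, so the ready set is {(D), (F), (G)}; (D) has the earlier label → (D).
Ready: (F) and (G). (F) has the earlier label → (F).
(G) is the only step now ready → (G).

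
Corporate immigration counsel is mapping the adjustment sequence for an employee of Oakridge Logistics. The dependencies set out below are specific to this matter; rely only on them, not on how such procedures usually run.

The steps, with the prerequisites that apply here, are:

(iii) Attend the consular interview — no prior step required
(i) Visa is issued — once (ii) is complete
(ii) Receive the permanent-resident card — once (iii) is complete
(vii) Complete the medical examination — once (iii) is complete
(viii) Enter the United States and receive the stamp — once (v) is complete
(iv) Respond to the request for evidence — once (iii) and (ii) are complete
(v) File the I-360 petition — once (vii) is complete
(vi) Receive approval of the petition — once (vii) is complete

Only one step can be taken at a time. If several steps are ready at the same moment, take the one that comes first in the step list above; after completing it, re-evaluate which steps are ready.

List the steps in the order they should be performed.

(iii), (ii), (i), (vii), (iv), (v), (viii), (vi)

(iii) has no prerequisites → (iii) first.
Ready: (ii) and (vii). (ii) is listed earlier → (ii).
(i) and (iv) now also ready, so the ready set is {(i), (vii), (iv)}; (i) is listed earlier → (i).
Ready: (vii) and (iv). (vii) is listed earlier → (vii).
(v) and (vi) now also ready, so the ready set is {(iv), (v), (vi)}; (iv) is listed earlier → (iv).
Ready: (v) and (vi). (v) is listed earlier → (v).
Now (viii) and (vi) have their prerequisites met. (viii) is listed earlier, so (viii) next.
(vi) is the only step now ready → (vi).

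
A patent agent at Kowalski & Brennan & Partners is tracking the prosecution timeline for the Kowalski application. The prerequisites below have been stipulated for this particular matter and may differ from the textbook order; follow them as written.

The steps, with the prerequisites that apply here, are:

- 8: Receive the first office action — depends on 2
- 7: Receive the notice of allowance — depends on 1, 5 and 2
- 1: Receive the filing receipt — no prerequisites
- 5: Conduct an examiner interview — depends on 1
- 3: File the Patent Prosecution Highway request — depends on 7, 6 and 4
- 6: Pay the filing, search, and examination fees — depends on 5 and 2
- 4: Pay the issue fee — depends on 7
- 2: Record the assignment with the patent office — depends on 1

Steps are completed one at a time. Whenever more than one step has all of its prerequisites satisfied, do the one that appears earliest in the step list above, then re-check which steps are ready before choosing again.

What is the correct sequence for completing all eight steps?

Only 1 has no prerequisites, so it is first.
Now 5 and 2 have their prerequisites met. 5 is listed earlier, so 5 next.
2 needed 1, now all done → 2.
Ready: 8, 7 and 6. 8 is listed earlier → 8.
7 and 6 are both available; 7 is listed earlier → 7.
Ready: 6 and 4. 6 is listed earlier → 6.
4 needed 7, now all done → 4.
3 is the only step now ready → 3.

1 5 2 8 7 6 4 3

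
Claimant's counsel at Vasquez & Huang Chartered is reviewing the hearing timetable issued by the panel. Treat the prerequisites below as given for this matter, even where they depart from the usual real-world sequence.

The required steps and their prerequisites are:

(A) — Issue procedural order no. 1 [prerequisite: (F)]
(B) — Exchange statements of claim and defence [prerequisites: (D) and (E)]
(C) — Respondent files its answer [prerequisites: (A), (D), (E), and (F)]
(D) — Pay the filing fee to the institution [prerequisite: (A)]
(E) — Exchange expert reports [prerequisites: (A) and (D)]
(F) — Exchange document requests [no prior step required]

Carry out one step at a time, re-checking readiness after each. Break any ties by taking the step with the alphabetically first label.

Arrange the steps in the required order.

Only (F) has no prerequisites, so it is first.
(A) needed (F), now all done → (A).
That leaves (D) as the only ready step → (D).
(E) needed (A) and (D), now all done → (E).
Now (B) and (C) have their prerequisites met. (B) has the earlier label, so (B) next.
(C) needed (A), (D), (E) and (F), now all done → (C).

(F) (A) (D) (E) (B) (C)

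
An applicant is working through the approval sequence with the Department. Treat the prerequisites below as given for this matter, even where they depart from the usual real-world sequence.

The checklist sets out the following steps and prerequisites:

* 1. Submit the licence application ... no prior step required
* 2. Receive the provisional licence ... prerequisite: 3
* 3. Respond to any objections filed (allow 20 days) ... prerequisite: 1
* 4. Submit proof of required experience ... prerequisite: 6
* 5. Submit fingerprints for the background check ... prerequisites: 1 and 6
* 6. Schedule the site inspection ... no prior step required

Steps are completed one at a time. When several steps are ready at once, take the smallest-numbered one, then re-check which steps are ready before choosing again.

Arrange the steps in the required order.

1 3 2 6 4 5

1 and 6 have no prerequisites; 1 has the earlier label, so 1 is first.
Ready: 3 and 6. 3 has the earlier label → 3.
2 now also ready, so the ready set is {2, 6}; 2 has the earlier label → 2.
That leaves 6 as the only ready step → 6.
4 and 5 are both available; 4 has the earlier label → 4.
5 needed 1 and 6, now all done → 5.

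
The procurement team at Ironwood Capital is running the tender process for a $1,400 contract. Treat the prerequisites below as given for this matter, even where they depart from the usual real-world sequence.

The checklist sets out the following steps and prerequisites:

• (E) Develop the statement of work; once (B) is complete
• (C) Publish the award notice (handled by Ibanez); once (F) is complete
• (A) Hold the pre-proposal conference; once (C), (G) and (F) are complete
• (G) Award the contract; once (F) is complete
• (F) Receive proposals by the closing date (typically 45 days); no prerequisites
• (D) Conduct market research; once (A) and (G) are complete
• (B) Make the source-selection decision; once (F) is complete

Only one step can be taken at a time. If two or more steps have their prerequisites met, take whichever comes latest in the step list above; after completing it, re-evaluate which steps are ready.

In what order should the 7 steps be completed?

(F), (B), (G), (C), (A), (D), (E)

(F) has no prerequisites → (F) first.
(B), (G) and (C) are all available; (B) is listed later → (B).
(E) now also ready, so the ready set is {(G), (C), (E)}; (G) is listed later → (G).
Ready: (C) and (E). (C) is listed later → (C).
(A) and (E) are both available; (A) is listed later → (A).
(D) now also ready, so the ready set is {(D), (E)}; (D) is listed later → (D).
(E) is the only step now ready → (E).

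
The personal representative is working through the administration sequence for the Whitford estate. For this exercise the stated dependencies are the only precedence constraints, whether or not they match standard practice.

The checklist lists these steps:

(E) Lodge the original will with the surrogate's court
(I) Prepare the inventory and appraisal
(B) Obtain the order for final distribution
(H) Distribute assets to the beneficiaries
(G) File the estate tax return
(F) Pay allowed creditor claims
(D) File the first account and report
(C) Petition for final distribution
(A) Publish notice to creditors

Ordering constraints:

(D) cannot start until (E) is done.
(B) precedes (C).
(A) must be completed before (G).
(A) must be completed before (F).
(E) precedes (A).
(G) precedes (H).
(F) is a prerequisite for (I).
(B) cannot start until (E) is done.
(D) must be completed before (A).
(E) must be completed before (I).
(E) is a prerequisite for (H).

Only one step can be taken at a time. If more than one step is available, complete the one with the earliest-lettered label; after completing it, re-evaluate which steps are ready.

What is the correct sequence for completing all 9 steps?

(E) (B) (C) (D) (A) (F) (G) (H) (I)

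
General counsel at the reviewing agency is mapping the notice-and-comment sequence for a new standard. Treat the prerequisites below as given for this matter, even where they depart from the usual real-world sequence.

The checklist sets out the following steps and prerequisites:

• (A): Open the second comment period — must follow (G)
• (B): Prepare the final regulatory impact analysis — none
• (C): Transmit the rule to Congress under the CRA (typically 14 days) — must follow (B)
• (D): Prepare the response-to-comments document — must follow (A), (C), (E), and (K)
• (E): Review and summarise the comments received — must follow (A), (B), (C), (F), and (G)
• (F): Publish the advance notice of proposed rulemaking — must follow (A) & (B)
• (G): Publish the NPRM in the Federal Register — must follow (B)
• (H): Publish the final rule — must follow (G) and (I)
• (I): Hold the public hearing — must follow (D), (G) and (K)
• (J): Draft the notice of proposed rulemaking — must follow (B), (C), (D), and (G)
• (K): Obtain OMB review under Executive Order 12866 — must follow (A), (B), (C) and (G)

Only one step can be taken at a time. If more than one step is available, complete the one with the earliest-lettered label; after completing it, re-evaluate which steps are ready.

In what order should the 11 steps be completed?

Only (B) has no prerequisites, so it is first.
Now (C) and (G) have their prerequisites met. (C) has the earlier label, so (C) next.
(G) needed (B), now all done → (G).
(A) needed (G), now all done → (A).
Now (F) and (K) have their prerequisites met. (F) has the earlier label, so (F) next.
Ready: (E) and (K). (E) has the earlier label → (E).
Next only (K) has its prerequisites met → (K).
(D) needed (A), (C), (E) and (K), now all done → (D).
(I) and (J) are both available; (I) has the earlier label → (I).
Now (H) and (J) have their prerequisites met. (H) has the earlier label, so (H) next.
(J) needed (B), (C), (D) and (G), now all done → (J).

(B), (C), (G), (A), (F), (E), (K), (D), (I), (H), (J)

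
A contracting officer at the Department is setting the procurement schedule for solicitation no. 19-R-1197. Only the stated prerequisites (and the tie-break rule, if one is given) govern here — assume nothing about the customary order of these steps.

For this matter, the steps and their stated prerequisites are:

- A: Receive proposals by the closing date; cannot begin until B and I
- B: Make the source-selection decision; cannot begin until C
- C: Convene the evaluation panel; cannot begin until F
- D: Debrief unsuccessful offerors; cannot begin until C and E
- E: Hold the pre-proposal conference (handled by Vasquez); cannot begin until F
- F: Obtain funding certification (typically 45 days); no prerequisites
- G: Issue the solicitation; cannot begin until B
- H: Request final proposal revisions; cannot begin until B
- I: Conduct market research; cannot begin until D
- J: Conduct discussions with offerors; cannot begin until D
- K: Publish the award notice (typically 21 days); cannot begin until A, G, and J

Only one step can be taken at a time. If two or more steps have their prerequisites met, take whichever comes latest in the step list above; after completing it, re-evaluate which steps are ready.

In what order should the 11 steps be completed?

F → E → C → D → J → I → B → H → G → A → K

Only F has no prerequisites, so it is first.
E and C are both available; E is listed later → E.
That leaves C as the only ready step → C.
Ready: D and B. D is listed later → D.
Ready: J, I and B. J is listed later → J.
Ready: I and B. I is listed later → I.
Next only B has its prerequisites met → B.
Now H, G and A have their prerequisites met. H is listed later, so H next.
Now G and A have their prerequisites met. G is listed later, so G next.
A needed I and B, now all done → A.
Next only K has its prerequisites met → K.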